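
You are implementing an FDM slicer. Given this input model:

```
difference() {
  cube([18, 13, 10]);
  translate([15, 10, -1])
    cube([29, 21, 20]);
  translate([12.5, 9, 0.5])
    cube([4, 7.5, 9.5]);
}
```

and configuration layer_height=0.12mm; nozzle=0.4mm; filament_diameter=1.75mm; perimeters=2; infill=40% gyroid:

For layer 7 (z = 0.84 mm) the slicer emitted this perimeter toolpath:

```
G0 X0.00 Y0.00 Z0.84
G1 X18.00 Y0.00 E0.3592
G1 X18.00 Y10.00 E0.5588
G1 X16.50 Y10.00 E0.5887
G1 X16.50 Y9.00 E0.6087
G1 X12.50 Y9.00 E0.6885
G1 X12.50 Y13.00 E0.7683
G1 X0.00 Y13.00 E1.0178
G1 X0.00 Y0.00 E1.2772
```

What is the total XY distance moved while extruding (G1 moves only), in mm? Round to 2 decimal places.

Sum the Euclidean lengths of each G1 segment: total = 64.00 mm.

64.00 mm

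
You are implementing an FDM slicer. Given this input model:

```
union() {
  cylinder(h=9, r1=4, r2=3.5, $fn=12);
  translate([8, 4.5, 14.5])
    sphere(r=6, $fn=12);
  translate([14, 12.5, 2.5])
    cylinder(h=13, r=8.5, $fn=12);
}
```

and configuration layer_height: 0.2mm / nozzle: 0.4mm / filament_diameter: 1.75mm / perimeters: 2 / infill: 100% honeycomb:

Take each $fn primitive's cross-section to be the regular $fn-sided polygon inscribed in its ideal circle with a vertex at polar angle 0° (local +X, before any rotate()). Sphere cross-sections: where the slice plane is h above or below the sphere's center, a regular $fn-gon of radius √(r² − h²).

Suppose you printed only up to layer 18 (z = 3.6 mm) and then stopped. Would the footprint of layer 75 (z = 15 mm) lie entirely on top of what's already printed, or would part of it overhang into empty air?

Compare the two slices. At z = 3.6: the cone: at t=0.400 of its height the radius interpolates to r₁+(r₂−r₁)t = 3.800, giving a regular 12-gon of that circumradius (area = (12/2)·3.800²·sin(360°/12) = 43.32 mm²); the sphere at (8, 4.5) is not intersected at this z (|z−center|=10.900 > r=6); the r=8.5 cylinder at (14, 12.5) contributes a regular 12-gon of circumradius 8.5 (area = (12/2)·8.500²·sin(360°/12) = 216.75 mm²); Combining (union): the 2 present regions are separate (no shared area or edge), so areas and boundary lengths simply add and each stays a separate island — area = 260.07 mm². At z = 15: the cone is not intersected at this z (z outside [0, 9]); the sphere at (8, 4.5): section is a regular 12-gon, circumradius = √(r²−h²) = √(6²−0.5²) = 5.979 (area = (12/2)·5.979²·sin(360°/12) = 107.25 mm²); the r=8.5 cylinder at (14, 12.5) gives a regular 12-gon of circumradius 8.5 (constant along its height) (area = (12/2)·8.500²·sin(360°/12) = 216.75 mm²); Combining (union): the regions partially overlap — summed areas 324.00 mm² minus the doubly-counted overlap 27.97 mm² gives 296.03 mm² — area = 296.03 mm². Checking containment: at z = 15 the cross-section extends beyond the z = 3.6 cross-section by about 78.60 mm².

part overhangs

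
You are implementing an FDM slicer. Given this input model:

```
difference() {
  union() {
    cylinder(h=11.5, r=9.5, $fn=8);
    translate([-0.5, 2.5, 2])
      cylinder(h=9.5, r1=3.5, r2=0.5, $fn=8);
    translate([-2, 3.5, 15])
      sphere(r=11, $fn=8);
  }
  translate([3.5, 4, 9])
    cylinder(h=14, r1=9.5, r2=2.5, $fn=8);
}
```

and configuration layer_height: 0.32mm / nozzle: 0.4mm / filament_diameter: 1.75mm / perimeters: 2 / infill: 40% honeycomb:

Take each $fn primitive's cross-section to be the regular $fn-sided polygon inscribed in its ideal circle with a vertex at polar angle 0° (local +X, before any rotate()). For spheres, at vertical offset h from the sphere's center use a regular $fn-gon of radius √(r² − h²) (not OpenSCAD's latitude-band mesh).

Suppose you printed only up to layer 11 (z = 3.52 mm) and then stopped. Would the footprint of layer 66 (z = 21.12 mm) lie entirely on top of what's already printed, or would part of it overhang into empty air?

part overhangs

Compare the two slices. At z = 3.52: the cylinder: section is a regular 8-gon, circumradius r=9.5 (area = (8/2)·9.500²·sin(360°/8) = 255.27 mm²); the cone at (-0.5, 2.5) (r1=3.5→r2=0.5) has section circumradius 3.020 here — a regular 8-gon (area = (8/2)·3.020²·sin(360°/8) = 25.80 mm²); the sphere at (-2, 3.5) does not reach this height (|z−center|=11.480 > r=11); Merging all regions: the cone at (-0.5, 2.5) lies entirely inside the r=9.5 cylinder, so the union is just the r=9.5 cylinder — area = 255.27 mm²; the cone at (3.5, 4) does not reach this height (z outside [9, 23]); Taking the first minus the rest: none of the subtracted shapes is present at this height, so that combined region is unchanged — area = 255.27 mm². At z = 21.12: the cylinder is absent (z outside [0, 11.5]); the cone at (-0.5, 2.5) is absent (z outside [2, 11.5]); the sphere at (-2, 3.5): section is a regular 8-gon, circumradius = √(r²−h²) = √(11²−6.12²) = 9.140 (area = (8/2)·9.140²·sin(360°/8) = 236.30 mm²); Combining (union): only the r=11 sphere at (-2, 3.5) is present, so the union is just that shape — area = 236.30 mm²; the cone at (3.5, 4): at t=0.866 of its height the radius interpolates to r₁+(r₂−r₁)t = 3.440, giving a regular 8-gon of that circumradius (area = (8/2)·3.440²·sin(360°/8) = 33.47 mm²); Subtracting the remaining from the first: starting from the result so far (236.30 mm²), the cone at (3.5, 4) partially overlaps it — only the 33.45 mm² overlap (of its 33.47 mm²) is removed, clipping the outline — area = 202.85 mm². Checking containment: at z = 21.12 the cross-section extends beyond the z = 3.52 cross-section by about 61.39 mm².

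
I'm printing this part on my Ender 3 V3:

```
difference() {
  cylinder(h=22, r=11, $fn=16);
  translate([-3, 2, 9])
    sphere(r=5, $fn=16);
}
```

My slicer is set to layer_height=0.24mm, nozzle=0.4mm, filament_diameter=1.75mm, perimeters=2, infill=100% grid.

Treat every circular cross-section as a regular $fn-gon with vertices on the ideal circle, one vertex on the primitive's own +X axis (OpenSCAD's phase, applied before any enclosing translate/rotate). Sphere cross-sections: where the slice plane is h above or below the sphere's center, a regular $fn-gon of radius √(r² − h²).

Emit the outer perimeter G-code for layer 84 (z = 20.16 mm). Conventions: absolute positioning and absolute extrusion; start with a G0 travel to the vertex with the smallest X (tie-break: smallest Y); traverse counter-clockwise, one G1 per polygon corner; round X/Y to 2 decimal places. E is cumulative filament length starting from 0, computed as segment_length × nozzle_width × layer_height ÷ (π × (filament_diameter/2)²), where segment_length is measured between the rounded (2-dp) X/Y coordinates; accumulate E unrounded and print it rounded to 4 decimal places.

G0 X-11.00 Y0.00 Z20.16
G1 X-10.16 Y-4.21 E0.1713
G1 X-7.78 Y-7.78 E0.3426
G1 X-4.21 Y-10.16 E0.5138
G1 X0.00 Y-11.00 E0.6852
G1 X4.21 Y-10.16 E0.8565
G1 X7.78 Y-7.78 E1.0278
G1 X10.16 Y-4.21 E1.1990
G1 X11.00 Y0.00 E1.3704
G1 X10.16 Y4.21 E1.5417
G1 X7.78 Y7.78 E1.7129
G1 X4.21 Y10.16 E1.8842
G1 X0.00 Y11.00 E2.0555
G1 X-4.21 Y10.16 E2.2269
G1 X-7.78 Y7.78 E2.3981
G1 X-10.16 Y4.21 E2.5694
G1 X-11.00 Y0.00 E2.7407

At z = 20.16 mm: the r=11 cylinder contributes a regular 16-gon of circumradius 11; the sphere at (-3, 2) is absent (|z−center|=11.160 > r=5); After the difference (first − rest): none of the subtracted shapes is present at this height, so the r=11 cylinder is unchanged — 1 connected region. The outline is a single polygon with 16 vertices. Extrusion per mm of travel: 0.4 × 0.24 / (π × 0.875²) = 0.039912. Accumulating E over each segment gives final E = 2.7407.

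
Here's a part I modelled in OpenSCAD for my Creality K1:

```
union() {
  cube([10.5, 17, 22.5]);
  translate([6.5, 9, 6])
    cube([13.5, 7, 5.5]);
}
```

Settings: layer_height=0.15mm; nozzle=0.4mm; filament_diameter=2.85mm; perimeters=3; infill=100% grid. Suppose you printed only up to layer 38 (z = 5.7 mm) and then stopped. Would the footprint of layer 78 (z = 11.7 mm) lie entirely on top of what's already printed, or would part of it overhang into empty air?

entirely on top

Compare the two slices. At z = 5.7: the 10.5×17 cube contributes its full rectangle (area 178.50 mm²); the cube at (6.5, 9) is not intersected at this z (z outside [6, 11.5]); Combining (union): only the 10.5×17 cube is present, so the union is just that shape — area = 178.50 mm². At z = 11.7: the 10.5×17 cube contributes its full rectangle (area 178.50 mm²); the cube at (6.5, 9) does not reach this height (z outside [6, 11.5]); Taking the union: only the 10.5×17 cube is present, so the union is just that shape — area = 178.50 mm². Checking containment: the cross-section at z = 11.7 is a subset of the cross-section at z = 5.7.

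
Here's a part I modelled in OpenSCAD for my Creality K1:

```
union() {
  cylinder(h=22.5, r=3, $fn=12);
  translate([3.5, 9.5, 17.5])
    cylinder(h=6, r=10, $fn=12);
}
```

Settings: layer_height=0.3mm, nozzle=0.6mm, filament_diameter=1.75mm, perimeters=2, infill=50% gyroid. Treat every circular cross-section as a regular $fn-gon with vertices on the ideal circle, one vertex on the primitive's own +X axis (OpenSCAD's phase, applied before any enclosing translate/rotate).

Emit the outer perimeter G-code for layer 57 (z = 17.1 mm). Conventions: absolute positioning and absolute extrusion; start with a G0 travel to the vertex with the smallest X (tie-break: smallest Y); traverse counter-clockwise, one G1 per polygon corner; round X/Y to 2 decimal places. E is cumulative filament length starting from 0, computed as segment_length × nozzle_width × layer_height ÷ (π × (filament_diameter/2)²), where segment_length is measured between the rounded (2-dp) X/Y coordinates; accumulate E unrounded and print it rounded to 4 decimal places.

At z = 17.1 mm: the r=3 cylinder gives a regular 12-gon of circumradius 3 (constant along its height); the cylinder at (3.5, 9.5) does not reach this height (z outside [17.5, 23.5]); Merging all regions: only the r=3 cylinder is present, so the union is just that shape — 1 connected region. The outline is a single polygon with 12 vertices. Extrusion per mm of travel: 0.6 × 0.3 / (π × 0.875²) = 0.074835. Accumulating E over each segment gives final E = 1.3951.

G0 X-3.00 Y0.00 Z17.10
G1 X-2.60 Y-1.50 E0.1162
G1 X-1.50 Y-2.60 E0.2326
G1 X0.00 Y-3.00 E0.3488
G1 X1.50 Y-2.60 E0.4649
G1 X2.60 Y-1.50 E0.5814
G1 X3.00 Y0.00 E0.6975
G1 X2.60 Y1.50 E0.8137
G1 X1.50 Y2.60 E0.9301
G1 X0.00 Y3.00 E1.0463
G1 X-1.50 Y2.60 E1.1625
G1 X-2.60 Y1.50 E1.2789
G1 X-3.00 Y0.00 E1.3951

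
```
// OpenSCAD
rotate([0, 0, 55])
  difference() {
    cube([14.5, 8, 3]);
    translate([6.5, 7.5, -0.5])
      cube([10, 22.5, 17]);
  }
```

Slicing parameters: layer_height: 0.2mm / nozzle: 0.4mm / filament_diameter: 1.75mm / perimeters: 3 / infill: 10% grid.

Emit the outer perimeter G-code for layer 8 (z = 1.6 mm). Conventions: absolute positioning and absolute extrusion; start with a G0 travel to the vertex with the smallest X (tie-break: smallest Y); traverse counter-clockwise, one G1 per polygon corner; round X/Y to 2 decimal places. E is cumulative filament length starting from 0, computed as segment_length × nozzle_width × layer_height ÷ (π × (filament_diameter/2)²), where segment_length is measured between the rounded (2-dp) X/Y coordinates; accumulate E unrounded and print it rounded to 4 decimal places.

G0 X-6.55 Y4.59 Z1.60
G1 X0.00 Y0.00 E0.2660
G1 X8.32 Y11.88 E0.7484
G1 X2.17 Y16.18 E0.9980
G1 X-2.42 Y9.63 E1.2640
G1 X-2.82 Y9.91 E1.2803
G1 X-6.55 Y4.59 E1.4964

At z = 1.6 mm: the 14.5×8 cube contributes its full rectangle; the cube at (6.5, 7.5) is present — its section is the full 10×22.5 rectangle; Subtracting the remaining from the first: starting from the 14.5×8 cube, the 10×22.5 cube at (6.5, 7.5) partially overlaps it — only the 4.00 mm² overlap (of its 225.00 mm²) is removed, clipping the outline — 1 connected region; (rotated 55° about Z; rotation is an isometry so areas/perimeters/island counts are preserved). The outline is a single polygon with 6 vertices. Extrusion per mm of travel: 0.4 × 0.2 / (π × 0.875²) = 0.033260. Accumulating E over each segment gives final E = 1.4964.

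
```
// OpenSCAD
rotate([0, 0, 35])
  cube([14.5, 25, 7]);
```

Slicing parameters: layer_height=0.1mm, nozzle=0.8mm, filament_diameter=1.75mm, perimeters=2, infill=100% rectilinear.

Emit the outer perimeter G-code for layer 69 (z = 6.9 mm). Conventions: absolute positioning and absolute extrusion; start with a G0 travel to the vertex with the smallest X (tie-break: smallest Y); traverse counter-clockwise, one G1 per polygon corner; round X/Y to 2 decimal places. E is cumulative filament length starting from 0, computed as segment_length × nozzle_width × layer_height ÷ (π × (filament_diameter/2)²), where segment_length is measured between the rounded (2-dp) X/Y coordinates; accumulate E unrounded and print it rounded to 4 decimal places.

G0 X-14.34 Y20.48 Z6.90
G1 X0.00 Y0.00 E0.8315
G1 X11.88 Y8.32 E1.3139
G1 X-2.46 Y28.80 E2.1455
G1 X-14.34 Y20.48 E2.6279

At z = 6.9 mm: the 14.5×25 cube contributes its full rectangle; (rotated 35° about Z; rotation is an isometry so areas/perimeters/island counts are preserved). The outline is a single polygon with 4 vertices. Extrusion per mm of travel: 0.8 × 0.1 / (π × 0.875²) = 0.033260. Accumulating E over each segment gives final E = 2.6279.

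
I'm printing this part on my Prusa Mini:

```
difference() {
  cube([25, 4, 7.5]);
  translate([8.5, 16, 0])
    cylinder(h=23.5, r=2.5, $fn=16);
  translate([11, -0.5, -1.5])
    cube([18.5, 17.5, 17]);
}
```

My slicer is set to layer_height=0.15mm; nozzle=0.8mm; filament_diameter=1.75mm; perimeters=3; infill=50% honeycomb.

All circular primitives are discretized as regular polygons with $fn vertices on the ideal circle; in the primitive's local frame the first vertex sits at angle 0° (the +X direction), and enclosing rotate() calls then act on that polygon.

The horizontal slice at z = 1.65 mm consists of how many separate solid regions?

1

At z = 1.65 mm: the cube (footprint 25×4) is included at this height; the cylinder at (8.5, 16): section is a regular 16-gon, circumradius r=2.5; the cube at (11, -0.5) (footprint 18.5×17.5) is included at this height; After the difference (first − rest): starting from the 25×4 cube, the r=2.5 cylinder at (8.5, 16) misses the remaining region (no effect); the 18.5×17.5 cube at (11, -0.5) partially overlaps it — only the 56.00 mm² overlap (of its 323.75 mm²) is removed, clipping the outline — 1 connected region. The result has 1 disconnected region.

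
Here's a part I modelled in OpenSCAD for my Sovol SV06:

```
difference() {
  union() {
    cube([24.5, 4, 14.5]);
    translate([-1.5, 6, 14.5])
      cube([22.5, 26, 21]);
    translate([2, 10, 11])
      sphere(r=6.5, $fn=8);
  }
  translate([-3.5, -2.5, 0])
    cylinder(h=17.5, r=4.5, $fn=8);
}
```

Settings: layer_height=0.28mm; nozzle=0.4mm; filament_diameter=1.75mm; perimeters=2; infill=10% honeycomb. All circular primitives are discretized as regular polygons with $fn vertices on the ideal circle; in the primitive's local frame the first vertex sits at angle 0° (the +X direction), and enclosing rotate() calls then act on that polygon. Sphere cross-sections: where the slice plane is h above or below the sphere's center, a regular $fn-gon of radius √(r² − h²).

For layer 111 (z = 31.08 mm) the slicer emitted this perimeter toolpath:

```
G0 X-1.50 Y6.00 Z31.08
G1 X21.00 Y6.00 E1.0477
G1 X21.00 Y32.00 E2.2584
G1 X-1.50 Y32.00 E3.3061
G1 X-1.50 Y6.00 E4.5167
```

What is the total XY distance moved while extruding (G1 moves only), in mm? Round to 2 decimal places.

Sum the Euclidean lengths of each G1 segment: total = 97.00 mm.

97.00 mm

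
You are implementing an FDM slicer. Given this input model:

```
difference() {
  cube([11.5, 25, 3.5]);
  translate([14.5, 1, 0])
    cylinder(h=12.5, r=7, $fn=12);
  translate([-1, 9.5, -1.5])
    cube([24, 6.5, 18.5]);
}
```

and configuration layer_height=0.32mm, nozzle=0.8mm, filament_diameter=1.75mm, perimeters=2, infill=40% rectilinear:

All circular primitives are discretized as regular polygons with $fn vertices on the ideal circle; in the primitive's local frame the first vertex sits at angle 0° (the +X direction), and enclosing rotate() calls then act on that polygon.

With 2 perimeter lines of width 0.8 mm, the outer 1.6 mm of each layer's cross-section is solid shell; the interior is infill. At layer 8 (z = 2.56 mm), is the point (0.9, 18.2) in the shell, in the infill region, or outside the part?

shell

At z = 2.56 mm: the cube is present — its section is the full 11.5×25 rectangle; the cylinder at (14.5, 1): section is a regular 12-gon, circumradius r=7; the 24×6.5 cube at (-1, 9.5) contributes its full rectangle; Subtracting the remaining from the first: starting from the 11.5×25 cube, the r=7 cylinder at (14.5, 1) partially overlaps it — only the 20.82 mm² overlap (of its 147.00 mm²) is removed, clipping the outline; the 24×6.5 cube at (-1, 9.5) partially overlaps it — only the 74.75 mm² overlap (of its 156.00 mm²) is removed, clipping the outline — 2 connected regions. Overall, the cross-section has 2 separate islands. The nearest boundary edge runs (0.00, 16.00)→(0.00, 25.00); distance from the point to it = 0.90 mm. (Shell/infill is judged within the island containing the point — the largest one.) The point is inside the cross-section, 0.90 mm from the nearest boundary — within the 1.6 mm shell band (2 × 0.8).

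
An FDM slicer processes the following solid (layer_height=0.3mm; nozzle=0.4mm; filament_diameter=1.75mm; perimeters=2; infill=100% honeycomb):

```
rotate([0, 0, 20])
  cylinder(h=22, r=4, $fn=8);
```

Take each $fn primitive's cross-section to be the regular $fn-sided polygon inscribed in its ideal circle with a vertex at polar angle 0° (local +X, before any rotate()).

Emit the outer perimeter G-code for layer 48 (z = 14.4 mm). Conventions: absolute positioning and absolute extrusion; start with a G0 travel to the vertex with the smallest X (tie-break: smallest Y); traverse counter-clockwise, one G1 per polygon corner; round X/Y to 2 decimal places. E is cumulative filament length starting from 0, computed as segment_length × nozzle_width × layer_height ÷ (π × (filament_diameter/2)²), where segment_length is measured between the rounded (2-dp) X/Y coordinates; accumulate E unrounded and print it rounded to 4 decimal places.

At z = 14.4 mm: the r=4 cylinder gives a regular 8-gon of circumradius 4 (constant along its height); (rotated 20° about Z; rotation is an isometry so areas/perimeters/island counts are preserved). The outline is a single polygon with 8 vertices. Extrusion per mm of travel: 0.4 × 0.3 / (π × 0.875²) = 0.049890. Accumulating E over each segment gives final E = 1.2228.

G0 X-3.76 Y-1.37 Z14.40
G1 X-1.69 Y-3.63 E0.1529
G1 X1.37 Y-3.76 E0.3057
G1 X3.63 Y-1.69 E0.4586
G1 X3.76 Y1.37 E0.6114
G1 X1.69 Y3.63 E0.7643
G1 X-1.37 Y3.76 E0.9171
G1 X-3.63 Y1.69 E1.0700
G1 X-3.76 Y-1.37 E1.2228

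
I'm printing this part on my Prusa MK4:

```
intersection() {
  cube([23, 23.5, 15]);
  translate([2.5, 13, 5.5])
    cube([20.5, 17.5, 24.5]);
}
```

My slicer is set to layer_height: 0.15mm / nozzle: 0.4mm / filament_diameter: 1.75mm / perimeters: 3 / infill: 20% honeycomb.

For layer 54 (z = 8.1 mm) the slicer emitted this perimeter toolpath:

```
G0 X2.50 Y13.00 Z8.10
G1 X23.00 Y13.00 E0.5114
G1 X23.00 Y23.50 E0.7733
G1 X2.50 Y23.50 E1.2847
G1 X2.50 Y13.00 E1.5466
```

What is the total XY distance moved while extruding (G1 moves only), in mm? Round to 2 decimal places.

Sum the Euclidean lengths of each G1 segment: total = 62.00 mm.

62.00 mm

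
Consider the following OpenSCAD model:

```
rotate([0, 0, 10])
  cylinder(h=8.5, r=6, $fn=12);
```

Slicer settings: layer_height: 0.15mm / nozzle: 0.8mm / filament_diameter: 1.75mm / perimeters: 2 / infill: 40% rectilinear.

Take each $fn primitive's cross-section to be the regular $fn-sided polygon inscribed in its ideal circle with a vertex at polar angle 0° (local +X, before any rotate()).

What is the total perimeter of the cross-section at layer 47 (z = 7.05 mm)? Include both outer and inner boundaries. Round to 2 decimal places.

37.27 mm

At z = 7.05 mm: the cylinder: section is a regular 12-gon, circumradius r=6 (perimeter = 2·12·6.000·sin(180°/12) = 37.27 mm); (whole slice rotated 10° about Z — lengths, areas and connectivity unchanged). Overall, the cross-section is a single solid region. Total boundary length (outer) = 37.27 mm.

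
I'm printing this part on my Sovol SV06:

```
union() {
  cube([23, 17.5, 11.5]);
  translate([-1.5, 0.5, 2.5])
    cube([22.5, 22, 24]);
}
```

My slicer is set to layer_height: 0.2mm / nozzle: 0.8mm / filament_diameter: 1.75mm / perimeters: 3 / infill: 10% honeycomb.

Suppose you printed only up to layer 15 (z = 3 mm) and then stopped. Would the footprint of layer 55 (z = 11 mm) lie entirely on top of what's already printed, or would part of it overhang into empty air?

Compare the two slices. At z = 3: the cube (footprint 23×17.5) is included at this height (area 402.50 mm²); the cube at (-1.5, 0.5) is present — its section is the full 22.5×22 rectangle (area 495.00 mm²); Merging all regions: the regions partially overlap — summed areas 897.50 mm² minus the doubly-counted overlap 357.00 mm² gives 540.50 mm² — area = 540.50 mm². At z = 11: the cube (footprint 23×17.5) is included at this height (area 402.50 mm²); the cube at (-1.5, 0.5) (footprint 22.5×22) is included at this height (area 495.00 mm²); Combining (union): the regions partially overlap — summed areas 897.50 mm² minus the doubly-counted overlap 357.00 mm² gives 540.50 mm² — area = 540.50 mm². Checking containment: the cross-section at z = 11 is a subset of the cross-section at z = 3.

entirely on top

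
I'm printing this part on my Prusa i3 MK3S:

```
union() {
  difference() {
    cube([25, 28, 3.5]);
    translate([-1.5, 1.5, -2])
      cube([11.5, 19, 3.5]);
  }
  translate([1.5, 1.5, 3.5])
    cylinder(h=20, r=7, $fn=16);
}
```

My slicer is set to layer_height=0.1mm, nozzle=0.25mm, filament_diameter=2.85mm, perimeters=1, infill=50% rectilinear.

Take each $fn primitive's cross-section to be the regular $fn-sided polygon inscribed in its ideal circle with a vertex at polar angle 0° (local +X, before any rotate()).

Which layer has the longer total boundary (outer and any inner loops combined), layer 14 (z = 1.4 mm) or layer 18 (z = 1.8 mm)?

Layer 14 (z = 1.4): the cube is present — its section is the full 25×28 rectangle (perimeter 106.00 mm); the cube at (-1.5, 1.5) (footprint 11.5×19) is included at this height (perimeter 61.00 mm); Taking the first minus the rest: starting from the 25×28 cube, the 11.5×19 cube at (-1.5, 1.5) partially overlaps it — only the 190.00 mm² overlap (of its 218.50 mm²) is removed, clipping the outline — boundary = 126.00 mm; the cylinder at (1.5, 1.5) does not reach this height (z outside [3.5, 23.5]); Combining (union): only the result so far is present, so the union is just that shape — boundary = 126.00 mm. So its perimeter = 126.00 mm. Layer 18 (z = 1.8): the cube is present — its section is the full 25×28 rectangle (perimeter 106.00 mm); the cube at (-1.5, 1.5) is not intersected at this z (z outside [-2, 1.5]); Subtracting the remaining from the first: none of the subtracted shapes is present at this height, so the 25×28 cube is unchanged — boundary = 106.00 mm; the cylinder at (1.5, 1.5) is not intersected at this z (z outside [3.5, 23.5]); Combining (union): only the result so far is present, so the union is just that shape — boundary = 106.00 mm. So its perimeter = 106.00 mm. Layer 14 is larger (126.00 vs 106.00 mm).

layer 14 (z = 1.4 mm)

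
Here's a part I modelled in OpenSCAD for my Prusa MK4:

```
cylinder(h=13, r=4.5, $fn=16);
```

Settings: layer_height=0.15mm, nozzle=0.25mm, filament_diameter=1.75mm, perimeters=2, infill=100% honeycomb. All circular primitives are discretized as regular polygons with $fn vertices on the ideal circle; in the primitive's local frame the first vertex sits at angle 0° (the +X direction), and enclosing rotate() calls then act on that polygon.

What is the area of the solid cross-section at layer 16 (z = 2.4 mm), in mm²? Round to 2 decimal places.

At z = 2.4 mm: the cylinder: section is a regular 16-gon, circumradius r=4.5 (area = (16/2)·4.500²·sin(360°/16) = 61.99 mm²). Overall, the cross-section is a single solid region. Net area = 61.99 mm².

61.99 mm²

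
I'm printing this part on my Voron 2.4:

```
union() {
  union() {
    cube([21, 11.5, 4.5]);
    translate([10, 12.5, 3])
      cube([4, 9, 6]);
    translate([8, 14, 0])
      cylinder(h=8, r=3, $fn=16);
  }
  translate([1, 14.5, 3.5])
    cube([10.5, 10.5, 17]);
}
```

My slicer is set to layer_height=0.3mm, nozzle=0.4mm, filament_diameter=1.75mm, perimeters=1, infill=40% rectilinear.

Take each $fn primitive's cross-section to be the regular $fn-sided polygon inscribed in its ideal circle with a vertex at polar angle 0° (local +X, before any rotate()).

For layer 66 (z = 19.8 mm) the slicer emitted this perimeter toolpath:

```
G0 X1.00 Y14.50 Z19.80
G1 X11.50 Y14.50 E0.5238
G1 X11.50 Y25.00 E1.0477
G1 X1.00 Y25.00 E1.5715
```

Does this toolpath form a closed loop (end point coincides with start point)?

no

Start point (G0): (1.00, 14.50). End point (last G1): the path does not return to the start — open.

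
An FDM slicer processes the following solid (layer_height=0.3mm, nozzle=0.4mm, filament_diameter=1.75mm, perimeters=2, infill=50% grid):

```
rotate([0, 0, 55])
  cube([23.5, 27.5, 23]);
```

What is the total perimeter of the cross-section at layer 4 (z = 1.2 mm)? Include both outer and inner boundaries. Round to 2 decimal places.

102.00 mm

At z = 1.2 mm: the 23.5×27.5 cube contributes its full rectangle (perimeter 102.00 mm); (rotated 55° about Z; rotation is an isometry so areas/perimeters/island counts are preserved). Overall, the cross-section is a single solid region. Total boundary length (outer) = 102.00 mm.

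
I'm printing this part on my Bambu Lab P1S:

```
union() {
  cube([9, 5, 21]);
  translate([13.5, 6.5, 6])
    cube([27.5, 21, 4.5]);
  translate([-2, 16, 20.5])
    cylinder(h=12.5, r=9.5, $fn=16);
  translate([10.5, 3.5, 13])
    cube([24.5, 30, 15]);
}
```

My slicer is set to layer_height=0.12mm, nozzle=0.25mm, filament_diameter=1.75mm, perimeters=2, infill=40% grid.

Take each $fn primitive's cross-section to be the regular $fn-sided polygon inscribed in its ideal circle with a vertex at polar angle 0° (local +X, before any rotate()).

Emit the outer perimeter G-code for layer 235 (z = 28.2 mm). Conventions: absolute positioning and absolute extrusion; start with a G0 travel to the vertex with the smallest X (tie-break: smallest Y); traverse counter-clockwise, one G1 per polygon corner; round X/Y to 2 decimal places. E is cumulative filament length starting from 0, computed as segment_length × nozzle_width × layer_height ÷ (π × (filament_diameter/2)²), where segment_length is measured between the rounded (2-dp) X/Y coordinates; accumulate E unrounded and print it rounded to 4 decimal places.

G0 X-11.50 Y16.00 Z28.20
G1 X-10.78 Y12.36 E0.0463
G1 X-8.72 Y9.28 E0.0925
G1 X-5.64 Y7.22 E0.1387
G1 X-2.00 Y6.50 E0.1850
G1 X1.64 Y7.22 E0.2313
G1 X4.72 Y9.28 E0.2775
G1 X6.78 Y12.36 E0.3237
G1 X7.50 Y16.00 E0.3700
G1 X6.78 Y19.64 E0.4163
G1 X4.72 Y22.72 E0.4625
G1 X1.64 Y24.78 E0.5087
G1 X-2.00 Y25.50 E0.5550
G1 X-5.64 Y24.78 E0.6013
G1 X-8.72 Y22.72 E0.6475
G1 X-10.78 Y19.64 E0.6937
G1 X-11.50 Y16.00 E0.7400

At z = 28.2 mm: the cube does not reach this height (z outside [0, 21]); the cube at (13.5, 6.5) is not intersected at this z (z outside [6, 10.5]); the r=9.5 cylinder at (-2, 16) contributes a regular 16-gon of circumradius 9.5; the cube at (10.5, 3.5) is not intersected at this z (z outside [13, 28]); Taking the union: only the r=9.5 cylinder at (-2, 16) is present, so the union is just that shape — 1 connected region. The outline is a single polygon with 16 vertices. Extrusion per mm of travel: 0.25 × 0.12 / (π × 0.875²) = 0.012473. Accumulating E over each segment gives final E = 0.7400.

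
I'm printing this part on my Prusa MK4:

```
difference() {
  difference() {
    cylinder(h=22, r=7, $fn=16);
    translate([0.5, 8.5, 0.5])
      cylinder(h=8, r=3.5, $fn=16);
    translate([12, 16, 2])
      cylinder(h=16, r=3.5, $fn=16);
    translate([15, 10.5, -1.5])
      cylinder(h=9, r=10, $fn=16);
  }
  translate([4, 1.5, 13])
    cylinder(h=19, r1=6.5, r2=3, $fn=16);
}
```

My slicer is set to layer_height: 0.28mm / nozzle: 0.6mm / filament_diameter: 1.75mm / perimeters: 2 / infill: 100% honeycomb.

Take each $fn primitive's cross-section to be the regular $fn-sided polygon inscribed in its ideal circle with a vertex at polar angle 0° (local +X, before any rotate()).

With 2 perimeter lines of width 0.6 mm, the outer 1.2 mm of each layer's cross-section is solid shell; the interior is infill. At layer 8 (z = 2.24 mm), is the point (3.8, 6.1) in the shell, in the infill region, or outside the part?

outside

At z = 2.24 mm: the cylinder: section is a regular 16-gon, circumradius r=7; the r=3.5 cylinder at (0.5, 8.5) contributes a regular 16-gon of circumradius 3.5; the cylinder at (12, 16): section is a regular 16-gon, circumradius r=3.5; the r=10 cylinder at (15, 10.5) contributes a regular 16-gon of circumradius 10; Subtracting the remaining from the first: starting from the r=7 cylinder, the r=3.5 cylinder at (0.5, 8.5) partially overlaps it — only the 6.90 mm² overlap (of its 37.50 mm²) is removed, clipping the outline; the r=3.5 cylinder at (12, 16) misses the remaining region (no effect); the r=10 cylinder at (15, 10.5) misses the remaining region (no effect) — 1 connected region; the cone at (4, 1.5) does not reach this height (z outside [13, 32]); Taking the first minus the rest: none of the subtracted shapes is present at this height, so that combined region is unchanged — 1 connected region. Overall, the cross-section is a single solid region. The nearest boundary edge runs (3.09, 6.19)→(4.95, 4.95); distance from the point to it = 0.32 mm. The point is not inside any of the regions above, so it lies outside the cross-section (0.32 mm from the nearest boundary).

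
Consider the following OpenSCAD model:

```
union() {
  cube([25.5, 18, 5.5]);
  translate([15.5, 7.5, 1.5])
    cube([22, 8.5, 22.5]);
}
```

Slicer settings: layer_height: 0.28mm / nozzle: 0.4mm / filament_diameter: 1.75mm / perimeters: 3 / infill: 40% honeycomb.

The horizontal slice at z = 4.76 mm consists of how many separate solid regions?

At z = 4.76 mm: the cube is present — its section is the full 25.5×18 rectangle; the cube at (15.5, 7.5) is present — its section is the full 22×8.5 rectangle; Combining (union): the regions partially overlap (shared area 85.00 mm²), so overlapping operands fuse into one piece — 1 connected region. The result has 1 disconnected region.

1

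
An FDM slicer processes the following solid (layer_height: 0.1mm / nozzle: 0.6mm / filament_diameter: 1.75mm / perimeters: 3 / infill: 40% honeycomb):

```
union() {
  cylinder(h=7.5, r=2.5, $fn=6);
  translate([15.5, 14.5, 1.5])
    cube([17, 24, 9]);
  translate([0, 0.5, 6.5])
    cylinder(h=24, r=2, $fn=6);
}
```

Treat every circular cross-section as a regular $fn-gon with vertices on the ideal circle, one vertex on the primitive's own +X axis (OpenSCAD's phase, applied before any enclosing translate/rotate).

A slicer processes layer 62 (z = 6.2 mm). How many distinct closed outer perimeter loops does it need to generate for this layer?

At z = 6.2 mm: the cylinder: section is a regular 6-gon, circumradius r=2.5; the 17×24 cube at (15.5, 14.5) contributes its full rectangle; the cylinder at (0, 0.5) is absent (z outside [6.5, 30.5]); Merging all regions: the 2 present regions are separate (no shared area or edge), so areas and boundary lengths simply add and each stays a separate island — 2 connected regions. The result has 2 disconnected regions.

2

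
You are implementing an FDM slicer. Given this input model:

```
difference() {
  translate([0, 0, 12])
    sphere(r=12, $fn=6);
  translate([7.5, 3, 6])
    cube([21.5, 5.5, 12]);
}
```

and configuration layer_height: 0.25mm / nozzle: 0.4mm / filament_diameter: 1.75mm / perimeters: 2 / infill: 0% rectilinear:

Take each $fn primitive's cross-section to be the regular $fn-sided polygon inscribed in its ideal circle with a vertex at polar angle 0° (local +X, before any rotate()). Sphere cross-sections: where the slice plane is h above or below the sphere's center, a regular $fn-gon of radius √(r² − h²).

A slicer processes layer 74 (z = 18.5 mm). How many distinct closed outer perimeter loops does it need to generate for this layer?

1

At z = 18.5 mm: the r=12 sphere slices to a regular 6-gon of circumradius 10.087 (√(r²−h²) with h=6.5 from center); the cube at (7.5, 3) does not reach this height (z outside [6, 18]); Subtracting the remaining from the first: none of the subtracted shapes is present at this height, so the r=12 sphere is unchanged — 1 connected region. The result has 1 disconnected region.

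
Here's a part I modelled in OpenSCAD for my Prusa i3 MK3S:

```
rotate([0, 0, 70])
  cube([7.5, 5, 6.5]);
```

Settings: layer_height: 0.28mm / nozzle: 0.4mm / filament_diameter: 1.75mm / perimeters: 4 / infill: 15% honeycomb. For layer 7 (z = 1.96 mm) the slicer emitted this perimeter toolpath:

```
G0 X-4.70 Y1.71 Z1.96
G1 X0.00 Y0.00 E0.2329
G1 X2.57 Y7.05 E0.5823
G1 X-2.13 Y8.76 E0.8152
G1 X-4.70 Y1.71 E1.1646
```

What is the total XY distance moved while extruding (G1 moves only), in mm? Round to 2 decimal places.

Sum the Euclidean lengths of each G1 segment: total = 25.01 mm.

25.01 mm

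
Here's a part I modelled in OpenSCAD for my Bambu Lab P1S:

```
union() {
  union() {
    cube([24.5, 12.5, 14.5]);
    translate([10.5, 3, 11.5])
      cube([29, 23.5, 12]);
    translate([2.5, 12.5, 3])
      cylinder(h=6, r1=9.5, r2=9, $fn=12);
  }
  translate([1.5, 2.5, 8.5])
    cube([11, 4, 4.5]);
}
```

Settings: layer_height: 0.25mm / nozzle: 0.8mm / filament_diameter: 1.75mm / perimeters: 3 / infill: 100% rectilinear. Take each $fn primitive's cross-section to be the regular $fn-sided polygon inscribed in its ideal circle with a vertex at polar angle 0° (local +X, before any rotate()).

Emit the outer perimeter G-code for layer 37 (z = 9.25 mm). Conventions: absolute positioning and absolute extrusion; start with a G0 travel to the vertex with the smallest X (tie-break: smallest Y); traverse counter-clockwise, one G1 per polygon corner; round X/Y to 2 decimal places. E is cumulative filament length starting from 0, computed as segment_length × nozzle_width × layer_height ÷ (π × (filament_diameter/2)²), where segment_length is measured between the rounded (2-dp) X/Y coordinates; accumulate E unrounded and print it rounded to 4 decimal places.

G0 X0.00 Y0.00 Z9.25
G1 X24.50 Y0.00 E2.0372
G1 X24.50 Y12.50 E3.0766
G1 X0.00 Y12.50 E5.1137
G1 X0.00 Y0.00 E6.1531

At z = 9.25 mm: the 24.5×12.5 cube contributes its full rectangle; the cube at (10.5, 3) does not reach this height (z outside [11.5, 23.5]); the cone at (2.5, 12.5) is absent (z outside [3, 9]); Merging all regions: only the 24.5×12.5 cube is present, so the union is just that shape — 1 connected region; the 11×4 cube at (1.5, 2.5) contributes its full rectangle; Merging all regions: the 11×4 cube at (1.5, 2.5) lies entirely inside the result so far, so the union is just the result so far — 1 connected region. The outline is a single polygon with 4 vertices. Extrusion per mm of travel: 0.8 × 0.25 / (π × 0.875²) = 0.083150. Accumulating E over each segment gives final E = 6.1531.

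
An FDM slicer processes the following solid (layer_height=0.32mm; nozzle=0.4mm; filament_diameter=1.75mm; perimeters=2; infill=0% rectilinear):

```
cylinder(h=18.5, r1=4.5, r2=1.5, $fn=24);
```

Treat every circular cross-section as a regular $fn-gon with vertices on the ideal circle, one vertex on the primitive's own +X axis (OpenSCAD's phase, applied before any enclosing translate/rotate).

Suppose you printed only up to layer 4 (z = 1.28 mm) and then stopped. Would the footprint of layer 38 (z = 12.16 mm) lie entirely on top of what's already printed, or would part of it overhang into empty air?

entirely on top

Compare the two slices. At z = 1.28: the cone (r1=4.5→r2=1.5) has section circumradius 4.292 here — a regular 24-gon (area = (24/2)·4.292²·sin(360°/24) = 57.22 mm²). At z = 12.16: the cone contributes a regular 24-gon of circumradius 2.528 (interpolated between r1=4.5 and r2=1.5 at t=0.657) (area = (24/2)·2.528²·sin(360°/24) = 19.85 mm²). Checking containment: the cross-section at z = 12.16 is a subset of the cross-section at z = 1.28.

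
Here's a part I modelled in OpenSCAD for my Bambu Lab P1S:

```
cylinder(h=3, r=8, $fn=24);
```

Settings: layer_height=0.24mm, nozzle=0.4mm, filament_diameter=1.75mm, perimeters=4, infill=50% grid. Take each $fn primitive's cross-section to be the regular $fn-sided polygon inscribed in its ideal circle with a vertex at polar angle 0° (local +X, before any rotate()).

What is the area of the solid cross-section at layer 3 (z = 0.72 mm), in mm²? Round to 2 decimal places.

198.77 mm²

At z = 0.72 mm: the r=8 cylinder contributes a regular 24-gon of circumradius 8 (area = (24/2)·8.000²·sin(360°/24) = 198.77 mm²). Overall, the cross-section is a single solid region. Net area = 198.77 mm².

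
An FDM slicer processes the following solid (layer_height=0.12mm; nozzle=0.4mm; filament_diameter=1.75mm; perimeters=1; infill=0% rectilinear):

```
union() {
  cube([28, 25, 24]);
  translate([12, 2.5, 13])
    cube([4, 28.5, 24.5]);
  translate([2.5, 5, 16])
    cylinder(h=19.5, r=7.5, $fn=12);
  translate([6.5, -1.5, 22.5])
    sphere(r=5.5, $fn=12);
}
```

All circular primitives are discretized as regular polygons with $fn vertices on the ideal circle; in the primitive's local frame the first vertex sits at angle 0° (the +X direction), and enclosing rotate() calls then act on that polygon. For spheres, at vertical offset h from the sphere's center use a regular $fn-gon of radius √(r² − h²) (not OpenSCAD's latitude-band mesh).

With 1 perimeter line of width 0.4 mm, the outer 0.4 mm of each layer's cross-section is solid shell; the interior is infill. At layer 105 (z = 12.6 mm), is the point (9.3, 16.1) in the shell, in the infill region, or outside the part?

At z = 12.6 mm: the cube (footprint 28×25) is included at this height; the cube at (12, 2.5) is absent (z outside [13, 37.5]); the cylinder at (2.5, 5) is not intersected at this z (z outside [16, 35.5]); the sphere at (6.5, -1.5) does not reach this height (|z−center|=9.900 > r=5.5); Taking the union: only the 28×25 cube is present, so the union is just that shape — 1 connected region. Overall, the cross-section is a single solid region. The nearest boundary edge runs (28.00, 25.00)→(0.00, 25.00); distance from the point to it = 8.90 mm. The point is inside the cross-section and 8.90 mm from the nearest boundary — more than the 0.4 mm shell width (1 × 0.4), so it's in the infill interior.

infill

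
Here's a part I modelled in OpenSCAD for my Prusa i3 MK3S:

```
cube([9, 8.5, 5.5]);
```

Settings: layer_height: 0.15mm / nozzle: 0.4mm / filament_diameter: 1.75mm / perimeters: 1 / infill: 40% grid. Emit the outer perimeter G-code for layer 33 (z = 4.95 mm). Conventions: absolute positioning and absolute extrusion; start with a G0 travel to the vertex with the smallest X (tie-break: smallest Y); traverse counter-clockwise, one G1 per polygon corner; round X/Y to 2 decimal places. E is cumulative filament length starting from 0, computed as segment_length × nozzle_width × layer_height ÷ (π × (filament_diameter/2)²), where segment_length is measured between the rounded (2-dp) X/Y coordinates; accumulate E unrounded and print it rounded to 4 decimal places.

G0 X0.00 Y0.00 Z4.95
G1 X9.00 Y0.00 E0.2245
G1 X9.00 Y8.50 E0.4365
G1 X0.00 Y8.50 E0.6610
G1 X0.00 Y0.00 E0.8731

At z = 4.95 mm: the cube (footprint 9×8.5) is included at this height. The outline is a single polygon with 4 vertices. Extrusion per mm of travel: 0.4 × 0.15 / (π × 0.875²) = 0.024945. Accumulating E over each segment gives final E = 0.8731.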